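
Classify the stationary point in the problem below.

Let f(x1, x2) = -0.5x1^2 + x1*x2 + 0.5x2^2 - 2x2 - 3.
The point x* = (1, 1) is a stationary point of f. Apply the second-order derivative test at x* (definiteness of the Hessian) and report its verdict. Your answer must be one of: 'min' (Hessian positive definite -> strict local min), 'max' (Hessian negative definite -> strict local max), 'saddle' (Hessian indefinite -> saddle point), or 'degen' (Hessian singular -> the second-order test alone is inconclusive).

Compute the Hessian H = grad^2 f:
  H = [[-1, 1], [1, 1]]
Verify stationarity: grad f(x*) = H x* + g = (0, 0).
Eigenvalues of H: -1.4142, 1.4142.
Eigenvalues have mixed signs, so H is indefinite -> x* is a saddle point.

saddle


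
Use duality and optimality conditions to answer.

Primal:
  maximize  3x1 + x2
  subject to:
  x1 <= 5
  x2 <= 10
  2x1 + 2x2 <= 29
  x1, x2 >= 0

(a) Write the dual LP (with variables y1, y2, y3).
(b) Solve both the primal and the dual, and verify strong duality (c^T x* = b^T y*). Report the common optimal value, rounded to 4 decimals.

The standard primal-dual pair for 'max c^T x s.t. A x <= b, x >= 0' is:
  Dual:  min b^T y  s.t.  A^T y >= c,  y >= 0.

So the dual LP is:
  minimize  5y1 + 10y2 + 29y3
  subject to:
    y1 + 2y3 >= 3
    y2 + 2y3 >= 1
    y1, y2, y3 >= 0

Solving the primal: x* = (5, 9.5).
  primal value c^T x* = 24.5.
Solving the dual: y* = (2, 0, 0.5).
  dual value b^T y* = 24.5.
Strong duality: c^T x* = b^T y*. Confirmed.

24.5


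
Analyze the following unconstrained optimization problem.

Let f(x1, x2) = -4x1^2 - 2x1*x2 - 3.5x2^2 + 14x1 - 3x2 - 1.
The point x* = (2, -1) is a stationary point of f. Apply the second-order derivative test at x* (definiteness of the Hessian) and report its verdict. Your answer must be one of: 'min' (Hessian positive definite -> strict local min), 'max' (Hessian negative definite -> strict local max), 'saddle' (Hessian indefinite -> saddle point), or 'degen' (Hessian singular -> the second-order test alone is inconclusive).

Compute the Hessian H = grad^2 f:
  H = [[-8, -2], [-2, -7]]
Verify stationarity: grad f(x*) = H x* + g = (0, 0).
Eigenvalues of H: -9.5616, -5.4384.
Both eigenvalues < 0, so H is negative definite -> x* is a strict local max.

max


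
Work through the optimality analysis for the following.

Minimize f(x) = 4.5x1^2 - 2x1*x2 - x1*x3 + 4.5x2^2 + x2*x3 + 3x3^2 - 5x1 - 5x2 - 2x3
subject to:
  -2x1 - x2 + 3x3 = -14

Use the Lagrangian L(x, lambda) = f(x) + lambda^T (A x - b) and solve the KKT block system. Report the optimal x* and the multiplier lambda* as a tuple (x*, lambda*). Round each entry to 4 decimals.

Form the Lagrangian:
  L(x, lambda) = (1/2) x^T Q x + c^T x + lambda^T (A x - b)
Stationarity (grad_x L = 0): Q x + c + A^T lambda = 0.
Primal feasibility: A x = b.

This gives the KKT block system:
  [ Q   A^T ] [ x     ]   [-c ]
  [ A    0  ] [ lambda ] = [ b ]

Solving the linear system:
  x*      = (2.0312, 1.9688, -2.6562)
  lambda* = (6)
  f(x*)   = 34.6562

x* = (2.0312, 1.9688, -2.6562), lambda* = (6)


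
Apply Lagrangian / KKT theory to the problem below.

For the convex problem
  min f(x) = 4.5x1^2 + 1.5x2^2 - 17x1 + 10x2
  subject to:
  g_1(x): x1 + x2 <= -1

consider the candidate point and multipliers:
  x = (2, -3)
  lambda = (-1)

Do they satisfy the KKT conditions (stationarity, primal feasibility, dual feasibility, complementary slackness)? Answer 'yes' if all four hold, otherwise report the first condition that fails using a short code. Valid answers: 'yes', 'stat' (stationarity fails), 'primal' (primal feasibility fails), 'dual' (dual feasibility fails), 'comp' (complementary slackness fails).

Gradient of f: grad f(x) = Q x + c = (1, 1)
Constraint values g_i(x) = a_i^T x - b_i:
  g_1((2, -3)) = 0
Stationarity residual: grad f(x) + sum_i lambda_i a_i = (0, 0)
  -> stationarity OK
Primal feasibility (all g_i <= 0): OK
Dual feasibility (all lambda_i >= 0): FAILS
Complementary slackness (lambda_i * g_i(x) = 0 for all i): OK

Verdict: the first failing condition is dual_feasibility -> dual.

dual


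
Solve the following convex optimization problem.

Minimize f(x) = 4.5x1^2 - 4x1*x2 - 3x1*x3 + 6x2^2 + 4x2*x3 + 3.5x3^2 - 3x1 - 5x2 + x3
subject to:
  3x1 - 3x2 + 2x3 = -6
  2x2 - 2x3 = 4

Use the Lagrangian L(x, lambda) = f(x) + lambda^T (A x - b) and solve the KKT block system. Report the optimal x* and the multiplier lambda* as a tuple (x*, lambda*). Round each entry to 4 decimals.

Form the Lagrangian:
  L(x, lambda) = (1/2) x^T Q x + c^T x + lambda^T (A x - b)
Stationarity (grad_x L = 0): Q x + c + A^T lambda = 0.
Primal feasibility: A x = b.

This gives the KKT block system:
  [ Q   A^T ] [ x     ]   [-c ]
  [ A    0  ] [ lambda ] = [ b ]

Solving the linear system:
  x*      = (-0.3476, 0.9571, -1.0429)
  lambda* = (2.2762, 1.5619)
  f(x*)   = 1.3119

x* = (-0.3476, 0.9571, -1.0429), lambda* = (2.2762, 1.5619)


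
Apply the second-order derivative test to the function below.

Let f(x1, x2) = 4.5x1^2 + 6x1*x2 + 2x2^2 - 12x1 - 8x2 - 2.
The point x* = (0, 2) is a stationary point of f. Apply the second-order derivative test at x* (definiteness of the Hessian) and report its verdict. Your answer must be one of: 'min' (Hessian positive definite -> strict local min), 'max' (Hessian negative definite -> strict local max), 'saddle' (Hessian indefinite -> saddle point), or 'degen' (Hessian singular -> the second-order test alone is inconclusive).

Compute the Hessian H = grad^2 f:
  H = [[9, 6], [6, 4]]
Verify stationarity: grad f(x*) = H x* + g = (0, 0).
Eigenvalues of H: 0, 13.
H has a zero eigenvalue (singular; positive semidefinite but not definite), so H is neither positive definite, negative definite, nor indefinite. The second-order test alone is inconclusive -> degen.
(Indeed, f is constant along the null direction of H through x*, so x* is not a strict local extremum.)

degen


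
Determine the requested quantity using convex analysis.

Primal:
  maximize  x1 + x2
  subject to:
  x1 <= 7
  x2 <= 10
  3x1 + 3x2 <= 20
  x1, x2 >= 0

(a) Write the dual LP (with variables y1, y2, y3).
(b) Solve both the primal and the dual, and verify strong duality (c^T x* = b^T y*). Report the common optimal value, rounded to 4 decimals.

The standard primal-dual pair for 'max c^T x s.t. A x <= b, x >= 0' is:
  Dual:  min b^T y  s.t.  A^T y >= c,  y >= 0.

So the dual LP is:
  minimize  7y1 + 10y2 + 20y3
  subject to:
    y1 + 3y3 >= 1
    y2 + 3y3 >= 1
    y1, y2, y3 >= 0

Solving the primal: x* = (6.6667, 0).
  primal value c^T x* = 6.6667.
Solving the dual: y* = (0, 0, 0.3333).
  dual value b^T y* = 6.6667.
Strong duality: c^T x* = b^T y*. Confirmed.

6.6667


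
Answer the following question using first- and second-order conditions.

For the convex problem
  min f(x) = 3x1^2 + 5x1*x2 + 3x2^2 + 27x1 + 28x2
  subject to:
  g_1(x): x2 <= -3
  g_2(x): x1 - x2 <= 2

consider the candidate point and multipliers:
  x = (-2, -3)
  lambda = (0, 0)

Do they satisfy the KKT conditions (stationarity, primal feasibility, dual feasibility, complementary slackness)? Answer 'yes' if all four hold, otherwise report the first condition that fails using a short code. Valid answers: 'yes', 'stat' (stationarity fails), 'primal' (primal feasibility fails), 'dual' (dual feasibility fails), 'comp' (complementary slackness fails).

Gradient of f: grad f(x) = Q x + c = (0, 0)
Constraint values g_i(x) = a_i^T x - b_i:
  g_1((-2, -3)) = 0
  g_2((-2, -3)) = -1
Stationarity residual: grad f(x) + sum_i lambda_i a_i = (0, 0)
  -> stationarity OK
Primal feasibility (all g_i <= 0): OK
Dual feasibility (all lambda_i >= 0): OK
Complementary slackness (lambda_i * g_i(x) = 0 for all i): OK

Verdict: yes, KKT holds.

yes


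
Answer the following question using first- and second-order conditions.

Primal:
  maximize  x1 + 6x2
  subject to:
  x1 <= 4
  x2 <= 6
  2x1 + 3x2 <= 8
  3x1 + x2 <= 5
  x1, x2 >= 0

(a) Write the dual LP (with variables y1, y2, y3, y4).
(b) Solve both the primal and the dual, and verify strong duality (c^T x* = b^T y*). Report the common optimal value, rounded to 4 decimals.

The standard primal-dual pair for 'max c^T x s.t. A x <= b, x >= 0' is:
  Dual:  min b^T y  s.t.  A^T y >= c,  y >= 0.

So the dual LP is:
  minimize  4y1 + 6y2 + 8y3 + 5y4
  subject to:
    y1 + 2y3 + 3y4 >= 1
    y2 + 3y3 + y4 >= 6
    y1, y2, y3, y4 >= 0

Solving the primal: x* = (0, 2.6667).
  primal value c^T x* = 16.
Solving the dual: y* = (0, 0, 2, 0).
  dual value b^T y* = 16.
Strong duality: c^T x* = b^T y*. Confirmed.

16


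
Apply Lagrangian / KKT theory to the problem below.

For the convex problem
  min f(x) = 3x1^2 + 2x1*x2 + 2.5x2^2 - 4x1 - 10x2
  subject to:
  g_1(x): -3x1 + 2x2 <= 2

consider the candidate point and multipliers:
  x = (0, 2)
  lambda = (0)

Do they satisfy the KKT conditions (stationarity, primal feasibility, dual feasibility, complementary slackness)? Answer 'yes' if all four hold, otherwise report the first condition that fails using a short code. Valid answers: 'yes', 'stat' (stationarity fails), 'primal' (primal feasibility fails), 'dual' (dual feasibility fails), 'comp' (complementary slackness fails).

Gradient of f: grad f(x) = Q x + c = (0, 0)
Constraint values g_i(x) = a_i^T x - b_i:
  g_1((0, 2)) = 2
Stationarity residual: grad f(x) + sum_i lambda_i a_i = (0, 0)
  -> stationarity OK
Primal feasibility (all g_i <= 0): FAILS
Dual feasibility (all lambda_i >= 0): OK
Complementary slackness (lambda_i * g_i(x) = 0 for all i): OK

Verdict: the first failing condition is primal_feasibility -> primal.

primal


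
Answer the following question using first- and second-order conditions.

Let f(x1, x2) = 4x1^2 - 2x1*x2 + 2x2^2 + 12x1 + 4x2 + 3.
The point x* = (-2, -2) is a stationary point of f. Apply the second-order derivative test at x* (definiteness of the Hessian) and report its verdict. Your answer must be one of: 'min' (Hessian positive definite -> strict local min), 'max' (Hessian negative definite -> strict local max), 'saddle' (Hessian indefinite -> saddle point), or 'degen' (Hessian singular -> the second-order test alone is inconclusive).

Compute the Hessian H = grad^2 f:
  H = [[8, -2], [-2, 4]]
Verify stationarity: grad f(x*) = H x* + g = (0, 0).
Eigenvalues of H: 3.1716, 8.8284.
Both eigenvalues > 0, so H is positive definite -> x* is a strict local min.

min


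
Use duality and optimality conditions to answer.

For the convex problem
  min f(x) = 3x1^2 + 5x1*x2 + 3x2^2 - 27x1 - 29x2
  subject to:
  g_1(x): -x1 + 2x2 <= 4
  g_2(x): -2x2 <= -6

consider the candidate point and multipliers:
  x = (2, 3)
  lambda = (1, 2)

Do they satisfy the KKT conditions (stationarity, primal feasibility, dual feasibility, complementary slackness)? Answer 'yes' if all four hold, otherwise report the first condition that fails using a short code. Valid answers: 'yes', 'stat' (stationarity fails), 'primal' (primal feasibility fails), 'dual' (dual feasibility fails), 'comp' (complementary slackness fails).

Gradient of f: grad f(x) = Q x + c = (0, -1)
Constraint values g_i(x) = a_i^T x - b_i:
  g_1((2, 3)) = 0
  g_2((2, 3)) = 0
Stationarity residual: grad f(x) + sum_i lambda_i a_i = (-1, -3)
  -> stationarity FAILS
Primal feasibility (all g_i <= 0): OK
Dual feasibility (all lambda_i >= 0): OK
Complementary slackness (lambda_i * g_i(x) = 0 for all i): OK

Verdict: the first failing condition is stationarity -> stat.

stat


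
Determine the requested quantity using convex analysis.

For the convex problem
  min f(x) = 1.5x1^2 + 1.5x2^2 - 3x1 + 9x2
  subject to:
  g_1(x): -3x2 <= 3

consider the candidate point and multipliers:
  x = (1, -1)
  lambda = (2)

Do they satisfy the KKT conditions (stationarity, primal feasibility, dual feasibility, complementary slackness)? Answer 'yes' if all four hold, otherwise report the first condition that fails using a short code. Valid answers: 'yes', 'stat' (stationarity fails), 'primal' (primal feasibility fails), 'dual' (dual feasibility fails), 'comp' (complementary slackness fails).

Gradient of f: grad f(x) = Q x + c = (0, 6)
Constraint values g_i(x) = a_i^T x - b_i:
  g_1((1, -1)) = 0
Stationarity residual: grad f(x) + sum_i lambda_i a_i = (0, 0)
  -> stationarity OK
Primal feasibility (all g_i <= 0): OK
Dual feasibility (all lambda_i >= 0): OK
Complementary slackness (lambda_i * g_i(x) = 0 for all i): OK

Verdict: yes, KKT holds.

yes


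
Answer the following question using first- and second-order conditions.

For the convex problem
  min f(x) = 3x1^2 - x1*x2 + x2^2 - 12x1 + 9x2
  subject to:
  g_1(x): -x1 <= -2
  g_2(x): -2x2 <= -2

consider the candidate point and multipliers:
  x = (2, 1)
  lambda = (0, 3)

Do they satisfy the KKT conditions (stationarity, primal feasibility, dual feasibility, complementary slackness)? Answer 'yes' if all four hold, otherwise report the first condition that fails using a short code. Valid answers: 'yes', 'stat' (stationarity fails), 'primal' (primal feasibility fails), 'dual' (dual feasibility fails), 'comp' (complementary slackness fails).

Gradient of f: grad f(x) = Q x + c = (-1, 9)
Constraint values g_i(x) = a_i^T x - b_i:
  g_1((2, 1)) = 0
  g_2((2, 1)) = 0
Stationarity residual: grad f(x) + sum_i lambda_i a_i = (-1, 3)
  -> stationarity FAILS
Primal feasibility (all g_i <= 0): OK
Dual feasibility (all lambda_i >= 0): OK
Complementary slackness (lambda_i * g_i(x) = 0 for all i): OK

Verdict: the first failing condition is stationarity -> stat.

stat


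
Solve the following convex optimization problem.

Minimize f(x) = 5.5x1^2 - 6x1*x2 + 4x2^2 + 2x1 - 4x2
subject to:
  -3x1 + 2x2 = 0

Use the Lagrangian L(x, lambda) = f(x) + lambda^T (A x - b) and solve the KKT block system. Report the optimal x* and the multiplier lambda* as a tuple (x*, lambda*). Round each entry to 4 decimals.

Form the Lagrangian:
  L(x, lambda) = (1/2) x^T Q x + c^T x + lambda^T (A x - b)
Stationarity (grad_x L = 0): Q x + c + A^T lambda = 0.
Primal feasibility: A x = b.

This gives the KKT block system:
  [ Q   A^T ] [ x     ]   [-c ]
  [ A    0  ] [ lambda ] = [ b ]

Solving the linear system:
  x*      = (0.3636, 0.5455)
  lambda* = (0.9091)
  f(x*)   = -0.7273

x* = (0.3636, 0.5455), lambda* = (0.9091)


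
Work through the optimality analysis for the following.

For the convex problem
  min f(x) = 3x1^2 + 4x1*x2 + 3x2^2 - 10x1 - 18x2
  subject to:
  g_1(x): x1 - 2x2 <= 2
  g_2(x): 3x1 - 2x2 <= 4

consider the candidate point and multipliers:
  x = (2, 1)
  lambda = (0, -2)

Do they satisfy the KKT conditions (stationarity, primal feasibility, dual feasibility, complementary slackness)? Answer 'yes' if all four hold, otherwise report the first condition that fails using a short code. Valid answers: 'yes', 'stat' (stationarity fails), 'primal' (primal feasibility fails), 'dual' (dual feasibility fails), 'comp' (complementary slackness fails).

Gradient of f: grad f(x) = Q x + c = (6, -4)
Constraint values g_i(x) = a_i^T x - b_i:
  g_1((2, 1)) = -2
  g_2((2, 1)) = 0
Stationarity residual: grad f(x) + sum_i lambda_i a_i = (0, 0)
  -> stationarity OK
Primal feasibility (all g_i <= 0): OK
Dual feasibility (all lambda_i >= 0): FAILS
Complementary slackness (lambda_i * g_i(x) = 0 for all i): OK

Verdict: the first failing condition is dual_feasibility -> dual.

dual


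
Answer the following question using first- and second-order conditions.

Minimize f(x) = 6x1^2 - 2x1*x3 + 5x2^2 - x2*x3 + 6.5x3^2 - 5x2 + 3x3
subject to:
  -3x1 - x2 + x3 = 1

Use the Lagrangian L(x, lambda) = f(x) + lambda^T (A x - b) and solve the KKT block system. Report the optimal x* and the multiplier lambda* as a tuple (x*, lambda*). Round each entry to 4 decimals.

Form the Lagrangian:
  L(x, lambda) = (1/2) x^T Q x + c^T x + lambda^T (A x - b)
Stationarity (grad_x L = 0): Q x + c + A^T lambda = 0.
Primal feasibility: A x = b.

This gives the KKT block system:
  [ Q   A^T ] [ x     ]   [-c ]
  [ A    0  ] [ lambda ] = [ b ]

Solving the linear system:
  x*      = (-0.4812, 0.3028, -0.1407)
  lambda* = (-1.8309)
  f(x*)   = -0.0527

x* = (-0.4812, 0.3028, -0.1407), lambda* = (-1.8309)


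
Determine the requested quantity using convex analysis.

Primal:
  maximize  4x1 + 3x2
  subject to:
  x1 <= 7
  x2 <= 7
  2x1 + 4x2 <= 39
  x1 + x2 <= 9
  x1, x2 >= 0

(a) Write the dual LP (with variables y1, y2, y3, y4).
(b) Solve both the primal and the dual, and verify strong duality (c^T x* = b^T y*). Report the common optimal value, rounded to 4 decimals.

The standard primal-dual pair for 'max c^T x s.t. A x <= b, x >= 0' is:
  Dual:  min b^T y  s.t.  A^T y >= c,  y >= 0.

So the dual LP is:
  minimize  7y1 + 7y2 + 39y3 + 9y4
  subject to:
    y1 + 2y3 + y4 >= 4
    y2 + 4y3 + y4 >= 3
    y1, y2, y3, y4 >= 0

Solving the primal: x* = (7, 2).
  primal value c^T x* = 34.
Solving the dual: y* = (1, 0, 0, 3).
  dual value b^T y* = 34.
Strong duality: c^T x* = b^T y*. Confirmed.

34


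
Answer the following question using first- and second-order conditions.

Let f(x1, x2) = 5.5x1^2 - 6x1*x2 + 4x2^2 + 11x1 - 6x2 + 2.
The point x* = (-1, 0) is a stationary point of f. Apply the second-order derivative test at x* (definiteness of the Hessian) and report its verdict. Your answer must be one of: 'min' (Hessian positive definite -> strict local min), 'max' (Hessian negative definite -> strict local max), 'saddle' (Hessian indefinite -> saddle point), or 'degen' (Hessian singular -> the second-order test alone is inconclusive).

Compute the Hessian H = grad^2 f:
  H = [[11, -6], [-6, 8]]
Verify stationarity: grad f(x*) = H x* + g = (0, 0).
Eigenvalues of H: 3.3153, 15.6847.
Both eigenvalues > 0, so H is positive definite -> x* is a strict local min.

min


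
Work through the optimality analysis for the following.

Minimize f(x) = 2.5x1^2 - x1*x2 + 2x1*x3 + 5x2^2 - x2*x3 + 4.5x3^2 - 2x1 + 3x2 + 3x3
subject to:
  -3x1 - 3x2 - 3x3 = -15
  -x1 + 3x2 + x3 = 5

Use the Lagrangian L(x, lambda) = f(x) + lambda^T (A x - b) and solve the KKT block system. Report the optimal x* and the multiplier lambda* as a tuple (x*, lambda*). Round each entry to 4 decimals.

Form the Lagrangian:
  L(x, lambda) = (1/2) x^T Q x + c^T x + lambda^T (A x - b)
Stationarity (grad_x L = 0): Q x + c + A^T lambda = 0.
Primal feasibility: A x = b.

This gives the KKT block system:
  [ Q   A^T ] [ x     ]   [-c ]
  [ A    0  ] [ lambda ] = [ b ]

Solving the linear system:
  x*      = (2, 2, 1)
  lambda* = (3.6667, -3)
  f(x*)   = 37.5

x* = (2, 2, 1), lambda* = (3.6667, -3)


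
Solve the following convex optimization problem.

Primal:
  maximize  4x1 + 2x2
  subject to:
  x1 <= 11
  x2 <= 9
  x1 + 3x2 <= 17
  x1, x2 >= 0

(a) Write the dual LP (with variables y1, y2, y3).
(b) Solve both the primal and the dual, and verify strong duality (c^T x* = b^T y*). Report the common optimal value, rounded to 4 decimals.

The standard primal-dual pair for 'max c^T x s.t. A x <= b, x >= 0' is:
  Dual:  min b^T y  s.t.  A^T y >= c,  y >= 0.

So the dual LP is:
  minimize  11y1 + 9y2 + 17y3
  subject to:
    y1 + y3 >= 4
    y2 + 3y3 >= 2
    y1, y2, y3 >= 0

Solving the primal: x* = (11, 2).
  primal value c^T x* = 48.
Solving the dual: y* = (3.3333, 0, 0.6667).
  dual value b^T y* = 48.
Strong duality: c^T x* = b^T y*. Confirmed.

48


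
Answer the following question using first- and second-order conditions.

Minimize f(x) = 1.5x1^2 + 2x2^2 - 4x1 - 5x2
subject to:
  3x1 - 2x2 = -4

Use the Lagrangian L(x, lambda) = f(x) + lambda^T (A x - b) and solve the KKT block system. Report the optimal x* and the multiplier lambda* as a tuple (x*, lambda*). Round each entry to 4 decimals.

Form the Lagrangian:
  L(x, lambda) = (1/2) x^T Q x + c^T x + lambda^T (A x - b)
Stationarity (grad_x L = 0): Q x + c + A^T lambda = 0.
Primal feasibility: A x = b.

This gives the KKT block system:
  [ Q   A^T ] [ x     ]   [-c ]
  [ A    0  ] [ lambda ] = [ b ]

Solving the linear system:
  x*      = (-0.0417, 1.9375)
  lambda* = (1.375)
  f(x*)   = -2.0104

x* = (-0.0417, 1.9375), lambda* = (1.375)


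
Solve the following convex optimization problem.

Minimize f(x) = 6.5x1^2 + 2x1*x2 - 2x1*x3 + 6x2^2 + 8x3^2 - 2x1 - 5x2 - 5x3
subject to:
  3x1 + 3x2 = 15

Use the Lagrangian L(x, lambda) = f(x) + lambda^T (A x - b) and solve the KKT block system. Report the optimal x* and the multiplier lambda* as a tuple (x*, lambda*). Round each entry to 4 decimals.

Form the Lagrangian:
  L(x, lambda) = (1/2) x^T Q x + c^T x + lambda^T (A x - b)
Stationarity (grad_x L = 0): Q x + c + A^T lambda = 0.
Primal feasibility: A x = b.

This gives the KKT block system:
  [ Q   A^T ] [ x     ]   [-c ]
  [ A    0  ] [ lambda ] = [ b ]

Solving the linear system:
  x*      = (2.2952, 2.7048, 0.5994)
  lambda* = (-10.6827)
  f(x*)   = 69.5648

x* = (2.2952, 2.7048, 0.5994), lambda* = (-10.6827)


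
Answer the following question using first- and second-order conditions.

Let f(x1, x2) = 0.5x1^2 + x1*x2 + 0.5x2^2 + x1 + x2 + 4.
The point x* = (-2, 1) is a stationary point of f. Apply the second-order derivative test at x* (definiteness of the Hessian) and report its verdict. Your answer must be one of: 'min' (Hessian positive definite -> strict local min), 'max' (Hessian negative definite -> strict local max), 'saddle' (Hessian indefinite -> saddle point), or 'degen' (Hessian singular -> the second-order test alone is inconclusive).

Compute the Hessian H = grad^2 f:
  H = [[1, 1], [1, 1]]
Verify stationarity: grad f(x*) = H x* + g = (0, 0).
Eigenvalues of H: 0, 2.
H has a zero eigenvalue (singular; positive semidefinite but not definite), so H is neither positive definite, negative definite, nor indefinite. The second-order test alone is inconclusive -> degen.
(Indeed, f is constant along the null direction of H through x*, so x* is not a strict local extremum.)

degen


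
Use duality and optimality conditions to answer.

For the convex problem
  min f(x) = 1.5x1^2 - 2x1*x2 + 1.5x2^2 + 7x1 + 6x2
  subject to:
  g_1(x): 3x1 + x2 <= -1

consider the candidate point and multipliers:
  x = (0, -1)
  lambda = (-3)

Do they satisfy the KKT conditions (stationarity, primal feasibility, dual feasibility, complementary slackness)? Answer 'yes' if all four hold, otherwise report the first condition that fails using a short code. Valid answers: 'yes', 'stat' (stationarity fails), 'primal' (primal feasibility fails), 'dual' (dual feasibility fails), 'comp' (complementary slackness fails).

Gradient of f: grad f(x) = Q x + c = (9, 3)
Constraint values g_i(x) = a_i^T x - b_i:
  g_1((0, -1)) = 0
Stationarity residual: grad f(x) + sum_i lambda_i a_i = (0, 0)
  -> stationarity OK
Primal feasibility (all g_i <= 0): OK
Dual feasibility (all lambda_i >= 0): FAILS
Complementary slackness (lambda_i * g_i(x) = 0 for all i): OK

Verdict: the first failing condition is dual_feasibility -> dual.

dual


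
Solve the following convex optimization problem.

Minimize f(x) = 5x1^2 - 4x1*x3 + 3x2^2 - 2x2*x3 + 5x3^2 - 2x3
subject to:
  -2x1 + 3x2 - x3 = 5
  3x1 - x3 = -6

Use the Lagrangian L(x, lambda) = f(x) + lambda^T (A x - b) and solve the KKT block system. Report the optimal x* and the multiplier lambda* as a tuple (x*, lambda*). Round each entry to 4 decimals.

Form the Lagrangian:
  L(x, lambda) = (1/2) x^T Q x + c^T x + lambda^T (A x - b)
Stationarity (grad_x L = 0): Q x + c + A^T lambda = 0.
Primal feasibility: A x = b.

This gives the KKT block system:
  [ Q   A^T ] [ x     ]   [-c ]
  [ A    0  ] [ lambda ] = [ b ]

Solving the linear system:
  x*      = (-1.9908, 0.3486, 0.0275)
  lambda* = (-0.6789, 6.2202)
  f(x*)   = 20.3303

x* = (-1.9908, 0.3486, 0.0275), lambda* = (-0.6789, 6.2202)


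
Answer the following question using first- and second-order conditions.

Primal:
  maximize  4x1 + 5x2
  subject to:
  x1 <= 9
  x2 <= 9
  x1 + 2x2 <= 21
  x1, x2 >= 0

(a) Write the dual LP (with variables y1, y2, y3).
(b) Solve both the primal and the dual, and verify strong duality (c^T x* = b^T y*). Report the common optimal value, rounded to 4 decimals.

The standard primal-dual pair for 'max c^T x s.t. A x <= b, x >= 0' is:
  Dual:  min b^T y  s.t.  A^T y >= c,  y >= 0.

So the dual LP is:
  minimize  9y1 + 9y2 + 21y3
  subject to:
    y1 + y3 >= 4
    y2 + 2y3 >= 5
    y1, y2, y3 >= 0

Solving the primal: x* = (9, 6).
  primal value c^T x* = 66.
Solving the dual: y* = (1.5, 0, 2.5).
  dual value b^T y* = 66.
Strong duality: c^T x* = b^T y*. Confirmed.

66


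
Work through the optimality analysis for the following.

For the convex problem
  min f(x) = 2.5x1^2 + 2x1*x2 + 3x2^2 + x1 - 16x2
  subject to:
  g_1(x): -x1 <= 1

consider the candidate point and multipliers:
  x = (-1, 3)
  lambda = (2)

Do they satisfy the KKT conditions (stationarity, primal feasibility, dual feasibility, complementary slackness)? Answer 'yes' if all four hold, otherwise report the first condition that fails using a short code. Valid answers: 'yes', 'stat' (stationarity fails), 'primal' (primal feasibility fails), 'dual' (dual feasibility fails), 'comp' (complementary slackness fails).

Gradient of f: grad f(x) = Q x + c = (2, 0)
Constraint values g_i(x) = a_i^T x - b_i:
  g_1((-1, 3)) = 0
Stationarity residual: grad f(x) + sum_i lambda_i a_i = (0, 0)
  -> stationarity OK
Primal feasibility (all g_i <= 0): OK
Dual feasibility (all lambda_i >= 0): OK
Complementary slackness (lambda_i * g_i(x) = 0 for all i): OK

Verdict: yes, KKT holds.

yes


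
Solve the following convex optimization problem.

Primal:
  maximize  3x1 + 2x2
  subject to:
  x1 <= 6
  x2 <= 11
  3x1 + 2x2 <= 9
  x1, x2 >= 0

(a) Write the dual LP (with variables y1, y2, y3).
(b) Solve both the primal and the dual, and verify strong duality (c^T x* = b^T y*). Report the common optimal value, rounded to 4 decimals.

The standard primal-dual pair for 'max c^T x s.t. A x <= b, x >= 0' is:
  Dual:  min b^T y  s.t.  A^T y >= c,  y >= 0.

So the dual LP is:
  minimize  6y1 + 11y2 + 9y3
  subject to:
    y1 + 3y3 >= 3
    y2 + 2y3 >= 2
    y1, y2, y3 >= 0

Solving the primal: x* = (3, 0).
  primal value c^T x* = 9.
Solving the dual: y* = (0, 0, 1).
  dual value b^T y* = 9.
Strong duality: c^T x* = b^T y*. Confirmed.

9


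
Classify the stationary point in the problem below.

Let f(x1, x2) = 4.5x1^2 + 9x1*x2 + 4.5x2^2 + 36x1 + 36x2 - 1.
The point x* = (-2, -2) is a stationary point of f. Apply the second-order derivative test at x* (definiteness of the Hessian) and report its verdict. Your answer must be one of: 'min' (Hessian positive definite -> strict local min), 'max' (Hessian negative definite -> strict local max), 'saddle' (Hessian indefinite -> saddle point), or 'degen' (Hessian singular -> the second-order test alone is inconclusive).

Compute the Hessian H = grad^2 f:
  H = [[9, 9], [9, 9]]
Verify stationarity: grad f(x*) = H x* + g = (0, 0).
Eigenvalues of H: 0, 18.
H has a zero eigenvalue (singular; positive semidefinite but not definite), so H is neither positive definite, negative definite, nor indefinite. The second-order test alone is inconclusive -> degen.
(Indeed, f is constant along the null direction of H through x*, so x* is not a strict local extremum.)

degen


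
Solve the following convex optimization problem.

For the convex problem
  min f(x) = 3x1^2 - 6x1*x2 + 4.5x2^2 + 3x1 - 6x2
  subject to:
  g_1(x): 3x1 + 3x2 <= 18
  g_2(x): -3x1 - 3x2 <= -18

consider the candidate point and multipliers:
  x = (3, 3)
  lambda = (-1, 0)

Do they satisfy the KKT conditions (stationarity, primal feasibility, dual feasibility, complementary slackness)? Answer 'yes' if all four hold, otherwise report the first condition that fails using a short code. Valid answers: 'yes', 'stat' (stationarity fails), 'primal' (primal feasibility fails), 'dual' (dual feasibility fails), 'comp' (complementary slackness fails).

Gradient of f: grad f(x) = Q x + c = (3, 3)
Constraint values g_i(x) = a_i^T x - b_i:
  g_1((3, 3)) = 0
  g_2((3, 3)) = 0
Stationarity residual: grad f(x) + sum_i lambda_i a_i = (0, 0)
  -> stationarity OK
Primal feasibility (all g_i <= 0): OK
Dual feasibility (all lambda_i >= 0): FAILS
Complementary slackness (lambda_i * g_i(x) = 0 for all i): OK

Verdict: the first failing condition is dual_feasibility -> dual.

dual


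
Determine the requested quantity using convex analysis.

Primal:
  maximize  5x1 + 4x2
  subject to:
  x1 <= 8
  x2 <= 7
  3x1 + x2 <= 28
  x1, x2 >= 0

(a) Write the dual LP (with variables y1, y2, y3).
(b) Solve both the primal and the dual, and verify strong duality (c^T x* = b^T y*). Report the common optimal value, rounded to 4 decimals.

The standard primal-dual pair for 'max c^T x s.t. A x <= b, x >= 0' is:
  Dual:  min b^T y  s.t.  A^T y >= c,  y >= 0.

So the dual LP is:
  minimize  8y1 + 7y2 + 28y3
  subject to:
    y1 + 3y3 >= 5
    y2 + y3 >= 4
    y1, y2, y3 >= 0

Solving the primal: x* = (7, 7).
  primal value c^T x* = 63.
Solving the dual: y* = (0, 2.3333, 1.6667).
  dual value b^T y* = 63.
Strong duality: c^T x* = b^T y*. Confirmed.

63


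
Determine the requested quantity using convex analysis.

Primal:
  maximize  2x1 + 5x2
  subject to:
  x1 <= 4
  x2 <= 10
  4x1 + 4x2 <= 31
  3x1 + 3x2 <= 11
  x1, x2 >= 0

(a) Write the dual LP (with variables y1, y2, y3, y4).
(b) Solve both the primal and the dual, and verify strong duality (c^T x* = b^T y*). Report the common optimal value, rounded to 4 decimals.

The standard primal-dual pair for 'max c^T x s.t. A x <= b, x >= 0' is:
  Dual:  min b^T y  s.t.  A^T y >= c,  y >= 0.

So the dual LP is:
  minimize  4y1 + 10y2 + 31y3 + 11y4
  subject to:
    y1 + 4y3 + 3y4 >= 2
    y2 + 4y3 + 3y4 >= 5
    y1, y2, y3, y4 >= 0

Solving the primal: x* = (0, 3.6667).
  primal value c^T x* = 18.3333.
Solving the dual: y* = (0, 0, 0, 1.6667).
  dual value b^T y* = 18.3333.
Strong duality: c^T x* = b^T y*. Confirmed.

18.3333


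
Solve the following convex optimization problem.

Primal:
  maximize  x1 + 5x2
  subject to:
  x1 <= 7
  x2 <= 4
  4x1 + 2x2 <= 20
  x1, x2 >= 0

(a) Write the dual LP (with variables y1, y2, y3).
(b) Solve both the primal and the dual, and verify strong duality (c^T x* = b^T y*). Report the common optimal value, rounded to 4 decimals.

The standard primal-dual pair for 'max c^T x s.t. A x <= b, x >= 0' is:
  Dual:  min b^T y  s.t.  A^T y >= c,  y >= 0.

So the dual LP is:
  minimize  7y1 + 4y2 + 20y3
  subject to:
    y1 + 4y3 >= 1
    y2 + 2y3 >= 5
    y1, y2, y3 >= 0

Solving the primal: x* = (3, 4).
  primal value c^T x* = 23.
Solving the dual: y* = (0, 4.5, 0.25).
  dual value b^T y* = 23.
Strong duality: c^T x* = b^T y*. Confirmed.

23


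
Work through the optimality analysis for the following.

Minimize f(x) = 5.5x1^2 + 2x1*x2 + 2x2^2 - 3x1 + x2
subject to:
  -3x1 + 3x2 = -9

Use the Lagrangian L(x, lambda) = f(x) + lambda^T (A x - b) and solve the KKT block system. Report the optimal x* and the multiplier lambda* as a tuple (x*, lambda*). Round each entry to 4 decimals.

Form the Lagrangian:
  L(x, lambda) = (1/2) x^T Q x + c^T x + lambda^T (A x - b)
Stationarity (grad_x L = 0): Q x + c + A^T lambda = 0.
Primal feasibility: A x = b.

This gives the KKT block system:
  [ Q   A^T ] [ x     ]   [-c ]
  [ A    0  ] [ lambda ] = [ b ]

Solving the linear system:
  x*      = (1.0526, -1.9474)
  lambda* = (1.5614)
  f(x*)   = 4.4737

x* = (1.0526, -1.9474), lambda* = (1.5614)


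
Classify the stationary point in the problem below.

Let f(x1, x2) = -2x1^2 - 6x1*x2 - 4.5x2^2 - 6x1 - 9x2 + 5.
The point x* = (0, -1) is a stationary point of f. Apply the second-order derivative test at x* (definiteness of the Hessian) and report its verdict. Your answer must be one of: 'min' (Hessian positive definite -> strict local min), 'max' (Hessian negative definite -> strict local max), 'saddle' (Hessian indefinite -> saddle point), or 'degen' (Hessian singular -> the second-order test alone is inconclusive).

Compute the Hessian H = grad^2 f:
  H = [[-4, -6], [-6, -9]]
Verify stationarity: grad f(x*) = H x* + g = (0, 0).
Eigenvalues of H: -13, 0.
H has a zero eigenvalue (singular; negative semidefinite but not definite), so H is neither positive definite, negative definite, nor indefinite. The second-order test alone is inconclusive -> degen.
(Indeed, f is constant along the null direction of H through x*, so x* is not a strict local extremum.)

degen


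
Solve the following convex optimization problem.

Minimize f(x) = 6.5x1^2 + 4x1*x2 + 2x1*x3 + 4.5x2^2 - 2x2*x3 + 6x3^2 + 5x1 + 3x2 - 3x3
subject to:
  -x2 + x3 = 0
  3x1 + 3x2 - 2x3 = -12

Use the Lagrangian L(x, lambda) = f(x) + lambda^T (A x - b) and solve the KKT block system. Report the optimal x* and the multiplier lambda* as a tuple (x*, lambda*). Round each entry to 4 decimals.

Form the Lagrangian:
  L(x, lambda) = (1/2) x^T Q x + c^T x + lambda^T (A x - b)
Stationarity (grad_x L = 0): Q x + c + A^T lambda = 0.
Primal feasibility: A x = b.

This gives the KKT block system:
  [ Q   A^T ] [ x     ]   [-c ]
  [ A    0  ] [ lambda ] = [ b ]

Solving the linear system:
  x*      = (-4.1923, 0.5769, 0.5769)
  lambda* = (36.3077, 15.3462)
  f(x*)   = 81.5962

x* = (-4.1923, 0.5769, 0.5769), lambda* = (36.3077, 15.3462)


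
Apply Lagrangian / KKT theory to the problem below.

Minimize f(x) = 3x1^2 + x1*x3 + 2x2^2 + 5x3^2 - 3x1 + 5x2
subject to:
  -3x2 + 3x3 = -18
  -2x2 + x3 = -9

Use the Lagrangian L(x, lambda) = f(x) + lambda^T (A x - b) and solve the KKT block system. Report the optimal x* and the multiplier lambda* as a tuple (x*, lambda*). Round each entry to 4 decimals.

Form the Lagrangian:
  L(x, lambda) = (1/2) x^T Q x + c^T x + lambda^T (A x - b)
Stationarity (grad_x L = 0): Q x + c + A^T lambda = 0.
Primal feasibility: A x = b.

This gives the KKT block system:
  [ Q   A^T ] [ x     ]   [-c ]
  [ A    0  ] [ lambda ] = [ b ]

Solving the linear system:
  x*      = (1, 3, -3)
  lambda* = (13.6667, -12)
  f(x*)   = 75

x* = (1, 3, -3), lambda* = (13.6667, -12)


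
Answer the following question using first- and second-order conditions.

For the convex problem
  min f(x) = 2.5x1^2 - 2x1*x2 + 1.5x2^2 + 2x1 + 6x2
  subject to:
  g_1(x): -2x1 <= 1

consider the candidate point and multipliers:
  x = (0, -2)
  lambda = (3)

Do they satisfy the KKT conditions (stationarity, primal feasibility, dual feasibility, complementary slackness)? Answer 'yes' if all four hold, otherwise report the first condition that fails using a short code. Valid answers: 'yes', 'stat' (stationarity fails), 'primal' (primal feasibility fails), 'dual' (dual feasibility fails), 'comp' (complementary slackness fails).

Gradient of f: grad f(x) = Q x + c = (6, 0)
Constraint values g_i(x) = a_i^T x - b_i:
  g_1((0, -2)) = -1
Stationarity residual: grad f(x) + sum_i lambda_i a_i = (0, 0)
  -> stationarity OK
Primal feasibility (all g_i <= 0): OK
Dual feasibility (all lambda_i >= 0): OK
Complementary slackness (lambda_i * g_i(x) = 0 for all i): FAILS

Verdict: the first failing condition is complementary_slackness -> comp.

comp


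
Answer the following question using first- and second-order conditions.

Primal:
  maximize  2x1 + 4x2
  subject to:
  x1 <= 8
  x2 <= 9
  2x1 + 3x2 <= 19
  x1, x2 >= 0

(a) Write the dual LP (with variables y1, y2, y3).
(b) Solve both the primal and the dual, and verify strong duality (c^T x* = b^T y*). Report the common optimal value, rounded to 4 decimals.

The standard primal-dual pair for 'max c^T x s.t. A x <= b, x >= 0' is:
  Dual:  min b^T y  s.t.  A^T y >= c,  y >= 0.

So the dual LP is:
  minimize  8y1 + 9y2 + 19y3
  subject to:
    y1 + 2y3 >= 2
    y2 + 3y3 >= 4
    y1, y2, y3 >= 0

Solving the primal: x* = (0, 6.3333).
  primal value c^T x* = 25.3333.
Solving the dual: y* = (0, 0, 1.3333).
  dual value b^T y* = 25.3333.
Strong duality: c^T x* = b^T y*. Confirmed.

25.3333


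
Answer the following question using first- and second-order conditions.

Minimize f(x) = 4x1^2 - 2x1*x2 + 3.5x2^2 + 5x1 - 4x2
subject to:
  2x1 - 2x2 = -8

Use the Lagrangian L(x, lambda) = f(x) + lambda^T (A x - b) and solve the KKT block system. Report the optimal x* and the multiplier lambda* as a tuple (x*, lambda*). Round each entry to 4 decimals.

Form the Lagrangian:
  L(x, lambda) = (1/2) x^T Q x + c^T x + lambda^T (A x - b)
Stationarity (grad_x L = 0): Q x + c + A^T lambda = 0.
Primal feasibility: A x = b.

This gives the KKT block system:
  [ Q   A^T ] [ x     ]   [-c ]
  [ A    0  ] [ lambda ] = [ b ]

Solving the linear system:
  x*      = (-1.9091, 2.0909)
  lambda* = (7.2273)
  f(x*)   = 19.9545

x* = (-1.9091, 2.0909), lambda* = (7.2273)


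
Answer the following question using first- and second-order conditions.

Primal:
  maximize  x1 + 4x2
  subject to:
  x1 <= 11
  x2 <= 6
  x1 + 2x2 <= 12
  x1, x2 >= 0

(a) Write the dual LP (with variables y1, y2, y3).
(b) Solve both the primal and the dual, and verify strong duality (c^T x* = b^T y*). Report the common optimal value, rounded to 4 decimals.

The standard primal-dual pair for 'max c^T x s.t. A x <= b, x >= 0' is:
  Dual:  min b^T y  s.t.  A^T y >= c,  y >= 0.

So the dual LP is:
  minimize  11y1 + 6y2 + 12y3
  subject to:
    y1 + y3 >= 1
    y2 + 2y3 >= 4
    y1, y2, y3 >= 0

Solving the primal: x* = (0, 6).
  primal value c^T x* = 24.
Solving the dual: y* = (0, 0, 2).
  dual value b^T y* = 24.
Strong duality: c^T x* = b^T y*. Confirmed.

24


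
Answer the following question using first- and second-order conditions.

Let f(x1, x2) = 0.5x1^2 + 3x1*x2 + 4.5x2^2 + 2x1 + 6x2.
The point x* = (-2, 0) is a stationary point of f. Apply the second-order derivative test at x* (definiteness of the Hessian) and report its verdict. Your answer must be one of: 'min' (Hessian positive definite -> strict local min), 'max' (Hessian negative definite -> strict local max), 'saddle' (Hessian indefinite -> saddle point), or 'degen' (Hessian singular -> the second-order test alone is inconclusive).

Compute the Hessian H = grad^2 f:
  H = [[1, 3], [3, 9]]
Verify stationarity: grad f(x*) = H x* + g = (0, 0).
Eigenvalues of H: 0, 10.
H has a zero eigenvalue (singular; positive semidefinite but not definite), so H is neither positive definite, negative definite, nor indefinite. The second-order test alone is inconclusive -> degen.
(Indeed, f is constant along the null direction of H through x*, so x* is not a strict local extremum.)

degen


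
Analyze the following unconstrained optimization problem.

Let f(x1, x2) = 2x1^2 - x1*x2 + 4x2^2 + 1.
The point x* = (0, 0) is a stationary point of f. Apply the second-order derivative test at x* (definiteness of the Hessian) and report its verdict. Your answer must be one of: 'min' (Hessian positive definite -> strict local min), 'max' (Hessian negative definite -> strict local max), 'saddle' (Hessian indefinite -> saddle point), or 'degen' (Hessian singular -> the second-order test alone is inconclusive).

Compute the Hessian H = grad^2 f:
  H = [[4, -1], [-1, 8]]
Verify stationarity: grad f(x*) = H x* + g = (0, 0).
Eigenvalues of H: 3.7639, 8.2361.
Both eigenvalues > 0, so H is positive definite -> x* is a strict local min.

min


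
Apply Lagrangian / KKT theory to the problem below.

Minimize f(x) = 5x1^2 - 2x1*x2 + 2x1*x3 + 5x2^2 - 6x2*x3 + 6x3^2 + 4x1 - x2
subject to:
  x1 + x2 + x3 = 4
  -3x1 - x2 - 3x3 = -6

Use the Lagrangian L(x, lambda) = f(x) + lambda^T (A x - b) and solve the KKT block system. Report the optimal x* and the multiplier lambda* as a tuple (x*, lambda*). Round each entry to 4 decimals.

Form the Lagrangian:
  L(x, lambda) = (1/2) x^T Q x + c^T x + lambda^T (A x - b)
Stationarity (grad_x L = 0): Q x + c + A^T lambda = 0.
Primal feasibility: A x = b.

This gives the KKT block system:
  [ Q   A^T ] [ x     ]   [-c ]
  [ A    0  ] [ lambda ] = [ b ]

Solving the linear system:
  x*      = (-0.3333, 3, 1.3333)
  lambda* = (-33.8333, -12.1667)
  f(x*)   = 29

x* = (-0.3333, 3, 1.3333), lambda* = (-33.8333, -12.1667)


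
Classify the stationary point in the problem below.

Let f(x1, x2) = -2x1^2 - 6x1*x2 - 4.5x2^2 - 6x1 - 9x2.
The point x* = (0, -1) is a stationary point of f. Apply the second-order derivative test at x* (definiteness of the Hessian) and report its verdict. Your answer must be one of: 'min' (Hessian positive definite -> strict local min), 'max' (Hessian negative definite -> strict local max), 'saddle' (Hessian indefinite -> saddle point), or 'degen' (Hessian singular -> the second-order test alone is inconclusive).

Compute the Hessian H = grad^2 f:
  H = [[-4, -6], [-6, -9]]
Verify stationarity: grad f(x*) = H x* + g = (0, 0).
Eigenvalues of H: -13, 0.
H has a zero eigenvalue (singular; negative semidefinite but not definite), so H is neither positive definite, negative definite, nor indefinite. The second-order test alone is inconclusive -> degen.
(Indeed, f is constant along the null direction of H through x*, so x* is not a strict local extremum.)

degen
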